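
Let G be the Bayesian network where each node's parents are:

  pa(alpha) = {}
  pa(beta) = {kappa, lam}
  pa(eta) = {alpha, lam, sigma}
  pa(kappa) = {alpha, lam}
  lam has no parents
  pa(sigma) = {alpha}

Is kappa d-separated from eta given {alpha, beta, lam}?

There are 4 undirected paths between kappa and eta; checking each against the conditioning set {alpha, beta, lam}:
Path 1: kappa ← lam → eta
  lam is a fork here and lam is conditioned on, so the path is blocked at lam.
Path 2: kappa → beta ← lam → eta
  lam is a fork here and lam is conditioned on, so the path is blocked at lam.
Path 3: kappa ← alpha → eta
  alpha is a fork here and alpha is conditioned on, so the path is blocked at alpha.
Path 4: kappa ← alpha → sigma → eta
  alpha is a fork here and alpha is conditioned on, so the path is blocked at alpha.
Since every path is blocked, d-separation holds.

Yes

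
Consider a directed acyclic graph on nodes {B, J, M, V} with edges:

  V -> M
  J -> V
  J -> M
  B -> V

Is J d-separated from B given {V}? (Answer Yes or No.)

2 paths connect J and B; each must be blocked for d-separation to hold:
Path 1: J → M ← V ← B
  M is a collider here and neither M nor any of its descendants is conditioned on, so the collider stays closed — the path is blocked at M.
Path 2: J → V ← B
  V is a collider and V is conditioned on, which opens it — no node blocks this path, so it is active.
At least one path is unblocked, so d-separation fails.

No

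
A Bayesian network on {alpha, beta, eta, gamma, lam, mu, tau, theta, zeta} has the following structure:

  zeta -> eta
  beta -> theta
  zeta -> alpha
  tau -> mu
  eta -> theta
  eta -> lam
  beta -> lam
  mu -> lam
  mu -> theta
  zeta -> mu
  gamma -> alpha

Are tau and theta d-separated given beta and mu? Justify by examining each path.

No

Enumerating the 5 paths from tau to theta and testing each for blocking by {beta, mu}:
Path 1: tau → mu → theta
  mu is a chain here and mu is conditioned on, so the path is blocked at mu.
Path 2: tau → mu → lam ← beta → theta
  mu is a chain here and mu is conditioned on, so the path is blocked at mu.
Path 3: tau → mu → lam ← eta → theta
  mu is a chain here and mu is conditioned on, so the path is blocked at mu.
Path 4: tau → mu ← zeta → eta → theta
  mu is a collider and mu is conditioned on, which opens it; zeta is a fork and zeta is not conditioned on; eta is a chain and eta is not conditioned on — no node blocks this path, so it is active.
Path 5: tau → mu ← zeta → eta → lam ← beta → theta
  lam is a collider here and neither lam nor any of its descendants is conditioned on, so the collider stays closed — the path is blocked at lam.
Because an active path exists, tau and theta are not d-separated.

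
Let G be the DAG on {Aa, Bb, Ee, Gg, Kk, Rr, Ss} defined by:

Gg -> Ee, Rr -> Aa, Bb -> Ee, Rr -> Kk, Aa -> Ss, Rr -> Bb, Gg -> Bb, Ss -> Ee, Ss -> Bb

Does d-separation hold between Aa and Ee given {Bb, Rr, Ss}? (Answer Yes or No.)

6 paths connect Aa and Ee; each must be blocked for d-separation to hold:
Path 1: Aa → Ss → Bb → Ee
  Ss is a chain here and Ss is conditioned on, so the path is blocked at Ss.
Path 2: Aa → Ss → Bb ← Gg → Ee
  Ss is a chain here and Ss is conditioned on, so the path is blocked at Ss.
Path 3: Aa → Ss → Ee
  Ss is a chain here and Ss is conditioned on, so the path is blocked at Ss.
Path 4: Aa ← Rr → Bb → Ee
  Rr is a fork here and Rr is conditioned on, so the path is blocked at Rr.
Path 5: Aa ← Rr → Bb ← Gg → Ee
  Rr is a fork here and Rr is conditioned on, so the path is blocked at Rr.
Path 6: Aa ← Rr → Bb ← Ss → Ee
  Rr is a fork here and Rr is conditioned on, so the path is blocked at Rr.
Every path is blocked, so Aa and Ee are d-separated given {Bb, Rr, Ss}.

Yes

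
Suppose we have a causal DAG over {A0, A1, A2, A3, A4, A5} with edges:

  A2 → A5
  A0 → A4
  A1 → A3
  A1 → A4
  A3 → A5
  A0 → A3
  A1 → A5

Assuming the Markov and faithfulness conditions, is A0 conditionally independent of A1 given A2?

Yes

Enumerating the 3 paths from A0 to A1 and testing each for blocking by {A2}:
Path 1: A0 → A3 → A5 ← A1
  A5 is a collider here and neither A5 nor any of its descendants is conditioned on, so the collider stays closed — the path is blocked at A5.
Path 2: A0 → A3 ← A1
  A3 is a collider here and neither A3 nor any of its descendants is conditioned on, so the collider stays closed — the path is blocked at A3.
Path 3: A0 → A4 ← A1
  A4 is a collider here and neither A4 nor any of its descendants is conditioned on, so the collider stays closed — the path is blocked at A4.
Every path is blocked, so A0 and A1 are d-separated given {A2}.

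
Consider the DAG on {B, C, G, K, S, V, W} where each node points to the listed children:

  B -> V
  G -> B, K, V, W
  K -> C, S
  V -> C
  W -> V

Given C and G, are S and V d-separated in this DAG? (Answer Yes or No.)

We examine all 4 paths between S and V:
Path 1: S ← K ← G → B → V
  G is a fork here and G is conditioned on, so the path is blocked at G.
Path 2: S ← K ← G → W → V
  G is a fork here and G is conditioned on, so the path is blocked at G.
Path 3: S ← K ← G → V
  G is a fork here and G is conditioned on, so the path is blocked at G.
Path 4: S ← K → C ← V
  K is a fork and K is not conditioned on; C is a collider and C is conditioned on, which opens it — no node blocks this path, so it is active.
Since the path S ← K → C ← V is active, S and V are not d-separated given {C, G}.

No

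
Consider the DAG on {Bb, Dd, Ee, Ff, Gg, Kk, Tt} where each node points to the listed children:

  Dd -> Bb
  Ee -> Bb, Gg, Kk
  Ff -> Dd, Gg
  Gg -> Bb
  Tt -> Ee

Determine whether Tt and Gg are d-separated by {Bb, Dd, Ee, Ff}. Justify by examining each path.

Yes

There are 3 undirected paths between Tt and Gg; checking each against the conditioning set {Bb, Dd, Ee, Ff}:
Path 1: Tt → Ee → Gg
  Ee is a chain here and Ee is conditioned on, so the path is blocked at Ee.
Path 2: Tt → Ee → Bb ← Gg
  Ee is a chain here and Ee is conditioned on, so the path is blocked at Ee.
Path 3: Tt → Ee → Bb ← Dd ← Ff → Gg
  Ee is a chain here and Ee is conditioned on, so the path is blocked at Ee.
Since every path is blocked, d-separation holds.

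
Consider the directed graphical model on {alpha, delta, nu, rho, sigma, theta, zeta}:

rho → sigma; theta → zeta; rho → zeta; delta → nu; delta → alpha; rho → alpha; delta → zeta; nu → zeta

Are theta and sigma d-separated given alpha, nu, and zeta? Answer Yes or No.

Enumerating the 3 paths from theta to sigma and testing each for blocking by {alpha, nu, zeta}:
  1. theta → zeta ← nu ← delta → alpha ← rho → sigma — zeta:collider[open]; nu:chain[blocks]; delta:fork[open]; alpha:collider[open]; rho:fork[open] ⇒ blocked
  2. theta → zeta ← delta → alpha ← rho → sigma — zeta:collider[open]; delta:fork[open]; alpha:collider[open]; rho:fork[open] ⇒ active
  3. theta → zeta ← rho → sigma — zeta:collider[open]; rho:fork[open] ⇒ active
Because an active path exists, theta and sigma are not d-separated.

No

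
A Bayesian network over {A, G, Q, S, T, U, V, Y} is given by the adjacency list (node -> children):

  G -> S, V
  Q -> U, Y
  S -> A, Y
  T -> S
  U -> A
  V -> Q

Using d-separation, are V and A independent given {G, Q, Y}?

Yes

4 paths connect V and A; each must be blocked for d-separation to hold:
Path 1: V → Q → Y ← S → A
  Q is a chain here and Q is conditioned on, so the path is blocked at Q.
Path 2: V → Q → U → A
  Q is a chain here and Q is conditioned on, so the path is blocked at Q.
Path 3: V ← G → S → Y ← Q → U → A
  G is a fork here and G is conditioned on, so the path is blocked at G.
Path 4: V ← G → S → A
  G is a fork here and G is conditioned on, so the path is blocked at G.
Since every path is blocked, d-separation holds.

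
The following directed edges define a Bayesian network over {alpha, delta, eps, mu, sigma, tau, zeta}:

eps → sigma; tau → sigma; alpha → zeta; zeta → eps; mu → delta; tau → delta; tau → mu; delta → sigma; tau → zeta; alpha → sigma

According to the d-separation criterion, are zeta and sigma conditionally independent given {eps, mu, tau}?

We examine all 5 paths between zeta and sigma:
Path 1: zeta → eps → sigma
  eps is a chain here and eps is conditioned on, so the path is blocked at eps.
Path 2: zeta ← tau → delta → sigma
  tau is a fork here and tau is conditioned on, so the path is blocked at tau.
Path 3: zeta ← tau → mu → delta → sigma
  tau is a fork here and tau is conditioned on, so the path is blocked at tau.
Path 4: zeta ← tau → sigma
  tau is a fork here and tau is conditioned on, so the path is blocked at tau.
Path 5: zeta ← alpha → sigma
  alpha is a fork and alpha is not conditioned on — no node blocks this path, so it is active.
Because an active path exists, zeta and sigma are not d-separated.

No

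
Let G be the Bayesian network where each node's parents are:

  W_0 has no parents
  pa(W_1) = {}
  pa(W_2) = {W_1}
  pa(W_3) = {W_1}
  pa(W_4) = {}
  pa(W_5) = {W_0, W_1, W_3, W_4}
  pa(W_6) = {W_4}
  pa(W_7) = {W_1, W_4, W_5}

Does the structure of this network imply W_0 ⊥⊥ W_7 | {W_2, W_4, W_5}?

No

4 paths connect W_0 and W_7; each must be blocked for d-separation to hold:
Path 1: W_0 → W_5 → W_7
  W_5 is a chain here and W_5 is conditioned on, so the path is blocked at W_5.
Path 2: W_0 → W_5 ← W_1 → W_7
  W_5 is a collider and W_5 is conditioned on, which opens it; W_1 is a fork and W_1 is not conditioned on — no node blocks this path, so it is active.
Path 3: W_0 → W_5 ← W_4 → W_7
  W_4 is a fork here and W_4 is conditioned on, so the path is blocked at W_4.
Path 4: W_0 → W_5 ← W_3 ← W_1 → W_7
  W_5 is a collider and W_5 is conditioned on, which opens it; W_3 is a chain and W_3 is not conditioned on; W_1 is a fork and W_1 is not conditioned on — no node blocks this path, so it is active.
Since the path W_0 → W_5 ← W_1 → W_7 is active, W_0 and W_7 are not d-separated given {W_2, W_4, W_5}.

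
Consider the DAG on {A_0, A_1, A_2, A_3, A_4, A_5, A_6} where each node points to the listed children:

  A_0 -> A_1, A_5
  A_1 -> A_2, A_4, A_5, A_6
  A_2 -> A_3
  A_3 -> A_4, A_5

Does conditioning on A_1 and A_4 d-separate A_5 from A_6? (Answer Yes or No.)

Yes — A_5 and A_6 are d-separated given {A_1, A_4}.

We examine all 4 paths between A_5 and A_6:
Path 1: A_5 ← A_1 → A_6
  A_1 is a fork here and A_1 is conditioned on, so the path is blocked at A_1.
Path 2: A_5 ← A_0 → A_1 → A_6
  A_1 is a chain here and A_1 is conditioned on, so the path is blocked at A_1.
Path 3: A_5 ← A_3 → A_4 ← A_1 → A_6
  A_1 is a fork here and A_1 is conditioned on, so the path is blocked at A_1.
Path 4: A_5 ← A_3 ← A_2 ← A_1 → A_6
  A_1 is a fork here and A_1 is conditioned on, so the path is blocked at A_1.
Every path is blocked, so A_5 and A_6 are d-separated given {A_1, A_4}.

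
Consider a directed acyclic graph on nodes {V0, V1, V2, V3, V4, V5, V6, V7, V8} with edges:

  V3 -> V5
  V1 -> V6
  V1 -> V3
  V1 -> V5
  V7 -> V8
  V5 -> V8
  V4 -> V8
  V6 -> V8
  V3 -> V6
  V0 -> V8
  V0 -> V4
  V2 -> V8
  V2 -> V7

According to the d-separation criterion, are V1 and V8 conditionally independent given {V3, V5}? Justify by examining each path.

No — V1 and V8 are not d-separated given {V3, V5}.

6 paths connect V1 and V8; each must be blocked for d-separation to hold:
  1. V1 → V6 ← V3 → V5 → V8 — V6:collider[blocks]; V3:fork[blocks]; V5:chain[blocks] ⇒ blocked
  2. V1 → V6 → V8 — V6:chain[open] ⇒ active
  3. V1 → V3 → V6 → V8 — V3:chain[blocks]; V6:chain[open] ⇒ blocked
  4. V1 → V3 → V5 → V8 — V3:chain[blocks]; V5:chain[blocks] ⇒ blocked
  5. V1 → V5 ← V3 → V6 → V8 — V5:collider[open]; V3:fork[blocks]; V6:chain[open] ⇒ blocked
  6. V1 → V5 → V8 — V5:chain[blocks] ⇒ blocked
Because an active path exists, V1 and V8 are not d-separated.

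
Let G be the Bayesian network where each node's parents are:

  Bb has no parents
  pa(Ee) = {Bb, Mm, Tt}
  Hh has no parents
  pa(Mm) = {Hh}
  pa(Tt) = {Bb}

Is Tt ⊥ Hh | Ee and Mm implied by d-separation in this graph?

Enumerating the 2 paths from Tt to Hh and testing each for blocking by {Ee, Mm}:
  1. Tt ← Bb → Ee ← Mm ← Hh — Bb:fork[open]; Ee:collider[open]; Mm:chain[blocks] ⇒ blocked
  2. Tt → Ee ← Mm ← Hh — Ee:collider[open]; Mm:chain[blocks] ⇒ blocked
All paths are blocked; Tt ⊥ Hh | {Ee, Mm} holds.

Yes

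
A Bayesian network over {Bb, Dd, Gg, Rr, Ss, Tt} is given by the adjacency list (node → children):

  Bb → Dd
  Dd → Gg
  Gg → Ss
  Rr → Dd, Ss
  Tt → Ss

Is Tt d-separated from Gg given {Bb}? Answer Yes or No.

There are 2 undirected paths between Tt and Gg; checking each against the conditioning set {Bb}:
  1. Tt → Ss ← Rr → Dd → Gg — Ss:collider[blocks]; Rr:fork[open]; Dd:chain[open] ⇒ blocked
  2. Tt → Ss ← Gg — Ss:collider[blocks] ⇒ blocked
Every path is blocked, so Tt and Gg are d-separated given {Bb}.

Yes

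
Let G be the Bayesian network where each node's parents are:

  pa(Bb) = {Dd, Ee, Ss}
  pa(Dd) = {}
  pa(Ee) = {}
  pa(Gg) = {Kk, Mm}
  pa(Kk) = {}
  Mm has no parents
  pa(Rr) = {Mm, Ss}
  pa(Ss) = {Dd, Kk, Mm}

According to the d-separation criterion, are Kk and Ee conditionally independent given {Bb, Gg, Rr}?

No

Enumerating the 6 paths from Kk to Ee and testing each for blocking by {Bb, Gg, Rr}:
Path 1: Kk → Gg ← Mm → Ss ← Dd → Bb ← Ee
  Gg is a collider and Gg is conditioned on, which opens it; Mm is a fork and Mm is not conditioned on; Ss is a collider and its descendant Rr is conditioned on, which opens it; Dd is a fork and Dd is not conditioned on; Bb is a collider and Bb is conditioned on, which opens it — no node blocks this path, so it is active.
Path 2: Kk → Gg ← Mm → Ss → Bb ← Ee
  Gg is a collider and Gg is conditioned on, which opens it; Mm is a fork and Mm is not conditioned on; Ss is a chain and Ss is not conditioned on; Bb is a collider and Bb is conditioned on, which opens it — no node blocks this path, so it is active.
Path 3: Kk → Gg ← Mm → Rr ← Ss ← Dd → Bb ← Ee
  Gg is a collider and Gg is conditioned on, which opens it; Mm is a fork and Mm is not conditioned on; Rr is a collider and Rr is conditioned on, which opens it; Ss is a chain and Ss is not conditioned on; Dd is a fork and Dd is not conditioned on; Bb is a collider and Bb is conditioned on, which opens it — no node blocks this path, so it is active.
Path 4: Kk → Gg ← Mm → Rr ← Ss → Bb ← Ee
  Gg is a collider and Gg is conditioned on, which opens it; Mm is a fork and Mm is not conditioned on; Rr is a collider and Rr is conditioned on, which opens it; Ss is a fork and Ss is not conditioned on; Bb is a collider and Bb is conditioned on, which opens it — no node blocks this path, so it is active.
Path 5: Kk → Ss ← Dd → Bb ← Ee
  Ss is a collider and its descendant Rr is conditioned on, which opens it; Dd is a fork and Dd is not conditioned on; Bb is a collider and Bb is conditioned on, which opens it — no node blocks this path, so it is active.
Path 6: Kk → Ss → Bb ← Ee
  Ss is a chain and Ss is not conditioned on; Bb is a collider and Bb is conditioned on, which opens it — no node blocks this path, so it is active.
Since the path Kk → Gg ← Mm → Ss ← Dd → Bb ← Ee is active, Kk and Ee are not d-separated given {Bb, Gg, Rr}.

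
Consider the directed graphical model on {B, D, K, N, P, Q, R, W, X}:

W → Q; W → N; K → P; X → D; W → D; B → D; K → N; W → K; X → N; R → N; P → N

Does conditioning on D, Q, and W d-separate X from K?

There are 6 undirected paths between X and K; checking each against the conditioning set {D, Q, W}:
Path 1: X → D ← W → K
  W is a fork here and W is conditioned on, so the path is blocked at W.
Path 2: X → D ← W → N ← K
  W is a fork here and W is conditioned on, so the path is blocked at W.
Path 3: X → D ← W → N ← P ← K
  W is a fork here and W is conditioned on, so the path is blocked at W.
Path 4: X → N ← K
  N is a collider here and neither N nor any of its descendants is conditioned on, so the collider stays closed — the path is blocked at N.
Path 5: X → N ← W → K
  N is a collider here and neither N nor any of its descendants is conditioned on, so the collider stays closed — the path is blocked at N.
Path 6: X → N ← P ← K
  N is a collider here and neither N nor any of its descendants is conditioned on, so the collider stays closed — the path is blocked at N.
Since every path is blocked, d-separation holds.

Yes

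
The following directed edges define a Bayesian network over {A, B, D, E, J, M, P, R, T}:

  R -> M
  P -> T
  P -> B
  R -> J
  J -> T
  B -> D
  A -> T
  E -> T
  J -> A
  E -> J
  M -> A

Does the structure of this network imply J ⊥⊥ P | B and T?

4 paths connect J and P; each must be blocked for d-separation to hold:
  1. J ← E → T ← P — E:fork[open]; T:collider[open] ⇒ active
  2. J → T ← P — T:collider[open] ⇒ active
  3. J ← R → M → A → T ← P — R:fork[open]; M:chain[open]; A:chain[open]; T:collider[open] ⇒ active
  4. J → A → T ← P — A:chain[open]; T:collider[open] ⇒ active
Since the path J ← E → T ← P is active, J and P are not d-separated given {B, T}.

No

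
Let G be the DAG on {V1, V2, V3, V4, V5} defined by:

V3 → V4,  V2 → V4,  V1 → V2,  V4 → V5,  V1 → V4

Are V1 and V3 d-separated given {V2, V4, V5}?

We examine all 2 paths between V1 and V3:
Path 1: V1 → V4 ← V3
  V4 is a collider and V4 is conditioned on, which opens it — no node blocks this path, so it is active.
Path 2: V1 → V2 → V4 ← V3
  V2 is a chain here and V2 is conditioned on, so the path is blocked at V2.
Because an active path exists, V1 and V3 are not d-separated.

No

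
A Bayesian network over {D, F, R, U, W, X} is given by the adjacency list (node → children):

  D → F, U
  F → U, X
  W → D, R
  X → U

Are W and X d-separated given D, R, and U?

Yes

Enumerating the 4 paths from W to X and testing each for blocking by {D, R, U}:
Path 1: W → D → U ← X
  D is a chain here and D is conditioned on, so the path is blocked at D.
Path 2: W → D → U ← F → X
  D is a chain here and D is conditioned on, so the path is blocked at D.
Path 3: W → D → F → X
  D is a chain here and D is conditioned on, so the path is blocked at D.
Path 4: W → D → F → U ← X
  D is a chain here and D is conditioned on, so the path is blocked at D.
Every path is blocked, so W and X are d-separated given {D, R, U}.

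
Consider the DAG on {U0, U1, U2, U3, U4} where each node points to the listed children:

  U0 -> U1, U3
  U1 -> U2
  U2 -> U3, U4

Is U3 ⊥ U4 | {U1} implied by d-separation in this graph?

There are 2 undirected paths between U3 and U4; checking each against the conditioning set {U1}:
  1. U3 ← U0 → U1 → U2 → U4 — U0:fork[open]; U1:chain[blocks]; U2:chain[open] ⇒ blocked
  2. U3 ← U2 → U4 — U2:fork[open] ⇒ active
Since the path U3 ← U2 → U4 is active, U3 and U4 are not d-separated given {U1}.

No — U3 and U4 are not d-separated given {U1}.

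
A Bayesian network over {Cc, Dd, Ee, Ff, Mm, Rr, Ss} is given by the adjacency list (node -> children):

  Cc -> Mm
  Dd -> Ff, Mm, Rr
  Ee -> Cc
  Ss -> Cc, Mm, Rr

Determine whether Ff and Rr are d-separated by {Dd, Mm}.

There are 3 undirected paths between Ff and Rr; checking each against the conditioning set {Dd, Mm}:
Path 1: Ff ← Dd → Mm ← Ss → Rr
  Dd is a fork here and Dd is conditioned on, so the path is blocked at Dd.
Path 2: Ff ← Dd → Mm ← Cc ← Ss → Rr
  Dd is a fork here and Dd is conditioned on, so the path is blocked at Dd.
Path 3: Ff ← Dd → Rr
  Dd is a fork here and Dd is conditioned on, so the path is blocked at Dd.
All paths are blocked; Ff ⊥ Rr | {Dd, Mm} holds.

Yes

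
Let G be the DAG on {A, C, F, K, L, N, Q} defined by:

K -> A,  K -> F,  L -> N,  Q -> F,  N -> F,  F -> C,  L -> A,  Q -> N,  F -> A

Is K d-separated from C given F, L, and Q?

Yes

Enumerating the 4 paths from K to C and testing each for blocking by {F, L, Q}:
Path 1: K → A ← F → C
  A is a collider here and neither A nor any of its descendants is conditioned on, so the collider stays closed — the path is blocked at A.
Path 2: K → A ← L → N → F → C
  A is a collider here and neither A nor any of its descendants is conditioned on, so the collider stays closed — the path is blocked at A.
Path 3: K → A ← L → N ← Q → F → C
  A is a collider here and neither A nor any of its descendants is conditioned on, so the collider stays closed — the path is blocked at A.
Path 4: K → F → C
  F is a chain here and F is conditioned on, so the path is blocked at F.
All paths are blocked; K ⊥ C | {F, L, Q} holds.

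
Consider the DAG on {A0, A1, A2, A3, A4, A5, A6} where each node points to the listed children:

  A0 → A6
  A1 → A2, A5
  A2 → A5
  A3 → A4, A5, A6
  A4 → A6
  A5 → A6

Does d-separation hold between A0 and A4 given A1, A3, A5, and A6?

No

We examine all 3 paths between A0 and A4:
  1. A0 → A6 ← A4 — A6:collider[open] ⇒ active
  2. A0 → A6 ← A3 → A4 — A6:collider[open]; A3:fork[blocks] ⇒ blocked
  3. A0 → A6 ← A5 ← A3 → A4 — A6:collider[open]; A5:chain[blocks]; A3:fork[blocks] ⇒ blocked
Since the path A0 → A6 ← A4 is active, A0 and A4 are not d-separated given {A1, A3, A5, A6}.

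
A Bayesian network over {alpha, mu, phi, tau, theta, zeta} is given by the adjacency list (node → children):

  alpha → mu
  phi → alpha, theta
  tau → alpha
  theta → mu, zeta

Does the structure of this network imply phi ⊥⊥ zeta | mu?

We examine all 2 paths between phi and zeta:
Path 1: phi → alpha → mu ← theta → zeta
  alpha is a chain and alpha is not conditioned on; mu is a collider and mu is conditioned on, which opens it; theta is a fork and theta is not conditioned on — no node blocks this path, so it is active.
Path 2: phi → theta → zeta
  theta is a chain and theta is not conditioned on — no node blocks this path, so it is active.
At least one path is unblocked, so d-separation fails.

No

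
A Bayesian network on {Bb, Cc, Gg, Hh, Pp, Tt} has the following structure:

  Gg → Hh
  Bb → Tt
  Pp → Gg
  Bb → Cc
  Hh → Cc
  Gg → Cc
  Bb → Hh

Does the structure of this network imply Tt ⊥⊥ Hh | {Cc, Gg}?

Enumerating the 3 paths from Tt to Hh and testing each for blocking by {Cc, Gg}:
  1. Tt ← Bb → Cc ← Gg → Hh — Bb:fork[open]; Cc:collider[open]; Gg:fork[blocks] ⇒ blocked
  2. Tt ← Bb → Cc ← Hh — Bb:fork[open]; Cc:collider[open] ⇒ active
  3. Tt ← Bb → Hh — Bb:fork[open] ⇒ active
Because an active path exists, Tt and Hh are not d-separated.

No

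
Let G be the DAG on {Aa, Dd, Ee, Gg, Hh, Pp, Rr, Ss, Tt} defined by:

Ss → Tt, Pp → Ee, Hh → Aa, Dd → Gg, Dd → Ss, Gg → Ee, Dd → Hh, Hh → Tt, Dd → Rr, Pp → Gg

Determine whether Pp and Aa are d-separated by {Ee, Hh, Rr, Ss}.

There are 4 undirected paths between Pp and Aa; checking each against the conditioning set {Ee, Hh, Rr, Ss}:
Path 1: Pp → Ee ← Gg ← Dd → Ss → Tt ← Hh → Aa
  Ss is a chain here and Ss is conditioned on, so the path is blocked at Ss.
Path 2: Pp → Ee ← Gg ← Dd → Hh → Aa
  Hh is a chain here and Hh is conditioned on, so the path is blocked at Hh.
Path 3: Pp → Gg ← Dd → Ss → Tt ← Hh → Aa
  Ss is a chain here and Ss is conditioned on, so the path is blocked at Ss.
Path 4: Pp → Gg ← Dd → Hh → Aa
  Hh is a chain here and Hh is conditioned on, so the path is blocked at Hh.
Since every path is blocked, d-separation holds.

Yes — Pp and Aa are d-separated given {Ee, Hh, Rr, Ss}.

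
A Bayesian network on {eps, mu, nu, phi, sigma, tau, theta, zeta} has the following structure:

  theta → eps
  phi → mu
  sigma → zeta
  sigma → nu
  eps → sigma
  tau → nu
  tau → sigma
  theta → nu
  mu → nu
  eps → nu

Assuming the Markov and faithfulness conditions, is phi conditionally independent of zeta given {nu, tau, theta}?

No

We examine all 4 paths between phi and zeta:
Path 1: phi → mu → nu ← tau → sigma → zeta
  tau is a fork here and tau is conditioned on, so the path is blocked at tau.
Path 2: phi → mu → nu ← theta → eps → sigma → zeta
  theta is a fork here and theta is conditioned on, so the path is blocked at theta.
Path 3: phi → mu → nu ← sigma → zeta
  mu is a chain and mu is not conditioned on; nu is a collider and nu is conditioned on, which opens it; sigma is a fork and sigma is not conditioned on — no node blocks this path, so it is active.
Path 4: phi → mu → nu ← eps → sigma → zeta
  mu is a chain and mu is not conditioned on; nu is a collider and nu is conditioned on, which opens it; eps is a fork and eps is not conditioned on; sigma is a chain and sigma is not conditioned on — no node blocks this path, so it is active.
Because an active path exists, phi and zeta are not d-separated.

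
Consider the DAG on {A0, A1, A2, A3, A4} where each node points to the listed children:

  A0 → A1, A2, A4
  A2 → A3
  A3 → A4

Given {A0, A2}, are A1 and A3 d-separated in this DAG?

Yes — A1 and A3 are d-separated given {A0, A2}.

We examine all 2 paths between A1 and A3:
Path 1: A1 ← A0 → A2 → A3
  A0 is a fork here and A0 is conditioned on, so the path is blocked at A0.
Path 2: A1 ← A0 → A4 ← A3
  A0 is a fork here and A0 is conditioned on, so the path is blocked at A0.
Since every path is blocked, d-separation holds.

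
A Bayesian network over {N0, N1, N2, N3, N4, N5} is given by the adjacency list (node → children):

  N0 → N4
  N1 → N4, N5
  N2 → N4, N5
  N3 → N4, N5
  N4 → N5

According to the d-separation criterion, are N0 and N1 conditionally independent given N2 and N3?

There are 4 undirected paths between N0 and N1; checking each against the conditioning set {N2, N3}:
Path 1: N0 → N4 ← N2 → N5 ← N1
  N4 is a collider here and neither N4 nor any of its descendants is conditioned on, so the collider stays closed — the path is blocked at N4.
Path 2: N0 → N4 → N5 ← N1
  N5 is a collider here and neither N5 nor any of its descendants is conditioned on, so the collider stays closed — the path is blocked at N5.
Path 3: N0 → N4 ← N3 → N5 ← N1
  N4 is a collider here and neither N4 nor any of its descendants is conditioned on, so the collider stays closed — the path is blocked at N4.
Path 4: N0 → N4 ← N1
  N4 is a collider here and neither N4 nor any of its descendants is conditioned on, so the collider stays closed — the path is blocked at N4.
All paths are blocked; N0 ⊥ N1 | {N2, N3} holds.

Yes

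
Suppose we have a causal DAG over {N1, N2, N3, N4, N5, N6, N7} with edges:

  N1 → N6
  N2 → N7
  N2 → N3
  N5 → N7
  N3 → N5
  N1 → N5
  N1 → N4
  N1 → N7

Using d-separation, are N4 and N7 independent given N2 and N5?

No — N4 and N7 are not d-separated given {N2, N5}.

3 paths connect N4 and N7; each must be blocked for d-separation to hold:
  1. N4 ← N1 → N5 ← N3 ← N2 → N7 — N1:fork[open]; N5:collider[open]; N3:chain[open]; N2:fork[blocks] ⇒ blocked
  2. N4 ← N1 → N5 → N7 — N1:fork[open]; N5:chain[blocks] ⇒ blocked
  3. N4 ← N1 → N7 — N1:fork[open] ⇒ active
Since the path N4 ← N1 → N7 is active, N4 and N7 are not d-separated given {N2, N5}.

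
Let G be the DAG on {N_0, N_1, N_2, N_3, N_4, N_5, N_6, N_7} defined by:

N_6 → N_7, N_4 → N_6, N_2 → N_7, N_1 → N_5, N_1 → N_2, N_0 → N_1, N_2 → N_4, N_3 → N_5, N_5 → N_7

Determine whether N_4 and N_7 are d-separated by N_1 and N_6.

No — N_4 and N_7 are not d-separated given {N_1, N_6}.

3 paths connect N_4 and N_7; each must be blocked for d-separation to hold:
Path 1: N_4 → N_6 → N_7
  N_6 is a chain here and N_6 is conditioned on, so the path is blocked at N_6.
Path 2: N_4 ← N_2 ← N_1 → N_5 → N_7
  N_1 is a fork here and N_1 is conditioned on, so the path is blocked at N_1.
Path 3: N_4 ← N_2 → N_7
  N_2 is a fork and N_2 is not conditioned on — no node blocks this path, so it is active.
At least one path is unblocked, so d-separation fails.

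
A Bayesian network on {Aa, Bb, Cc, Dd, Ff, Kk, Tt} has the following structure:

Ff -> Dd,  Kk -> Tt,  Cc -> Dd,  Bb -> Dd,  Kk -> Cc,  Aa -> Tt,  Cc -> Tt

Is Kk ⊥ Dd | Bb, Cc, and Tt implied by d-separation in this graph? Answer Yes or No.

Yes

We examine all 2 paths between Kk and Dd:
Path 1: Kk → Tt ← Cc → Dd
  Cc is a fork here and Cc is conditioned on, so the path is blocked at Cc.
Path 2: Kk → Cc → Dd
  Cc is a chain here and Cc is conditioned on, so the path is blocked at Cc.
Every path is blocked, so Kk and Dd are d-separated given {Bb, Cc, Tt}.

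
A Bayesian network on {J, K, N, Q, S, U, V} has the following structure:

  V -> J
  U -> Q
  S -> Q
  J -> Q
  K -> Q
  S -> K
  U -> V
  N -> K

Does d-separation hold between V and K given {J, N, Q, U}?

Yes

There are 4 undirected paths between V and K; checking each against the conditioning set {J, N, Q, U}:
Path 1: V ← U → Q ← S → K
  U is a fork here and U is conditioned on, so the path is blocked at U.
Path 2: V ← U → Q ← K
  U is a fork here and U is conditioned on, so the path is blocked at U.
Path 3: V → J → Q ← S → K
  J is a chain here and J is conditioned on, so the path is blocked at J.
Path 4: V → J → Q ← K
  J is a chain here and J is conditioned on, so the path is blocked at J.
All paths are blocked; V ⊥ K | {J, N, Q, U} holds.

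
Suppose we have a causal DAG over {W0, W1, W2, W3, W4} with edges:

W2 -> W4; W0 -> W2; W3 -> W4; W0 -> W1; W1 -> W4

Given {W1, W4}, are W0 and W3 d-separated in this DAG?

No

2 paths connect W0 and W3; each must be blocked for d-separation to hold:
Path 1: W0 → W1 → W4 ← W3
  W1 is a chain here and W1 is conditioned on, so the path is blocked at W1.
Path 2: W0 → W2 → W4 ← W3
  W2 is a chain and W2 is not conditioned on; W4 is a collider and W4 is conditioned on, which opens it — no node blocks this path, so it is active.
At least one path is unblocked, so d-separation fails.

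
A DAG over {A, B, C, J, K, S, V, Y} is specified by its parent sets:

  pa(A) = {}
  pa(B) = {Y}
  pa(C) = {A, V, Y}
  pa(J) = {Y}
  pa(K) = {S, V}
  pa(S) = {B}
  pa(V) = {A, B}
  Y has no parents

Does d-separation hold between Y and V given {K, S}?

4 paths connect Y and V; each must be blocked for d-separation to hold:
Path 1: Y → C ← V
  C is a collider here and neither C nor any of its descendants is conditioned on, so the collider stays closed — the path is blocked at C.
Path 2: Y → C ← A → V
  C is a collider here and neither C nor any of its descendants is conditioned on, so the collider stays closed — the path is blocked at C.
Path 3: Y → B → V
  B is a chain and B is not conditioned on — no node blocks this path, so it is active.
Path 4: Y → B → S → K ← V
  S is a chain here and S is conditioned on, so the path is blocked at S.
Because an active path exists, Y and V are not d-separated.

No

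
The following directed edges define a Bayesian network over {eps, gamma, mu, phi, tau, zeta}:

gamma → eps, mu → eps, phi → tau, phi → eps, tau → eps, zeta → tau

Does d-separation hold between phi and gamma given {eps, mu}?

No — phi and gamma are not d-separated given {eps, mu}.

Enumerating the 2 paths from phi to gamma and testing each for blocking by {eps, mu}:
Path 1: phi → eps ← gamma
  eps is a collider and eps is conditioned on, which opens it — no node blocks this path, so it is active.
Path 2: phi → tau → eps ← gamma
  tau is a chain and tau is not conditioned on; eps is a collider and eps is conditioned on, which opens it — no node blocks this path, so it is active.
Because an active path exists, phi and gamma are not d-separated.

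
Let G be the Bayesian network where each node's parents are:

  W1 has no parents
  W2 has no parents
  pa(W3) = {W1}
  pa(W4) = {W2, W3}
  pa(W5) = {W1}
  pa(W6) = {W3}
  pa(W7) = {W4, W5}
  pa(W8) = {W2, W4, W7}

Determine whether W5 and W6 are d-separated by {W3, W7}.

Enumerating the 4 paths from W5 to W6 and testing each for blocking by {W3, W7}:
  1. W5 → W7 → W8 ← W4 ← W3 → W6 — W7:chain[blocks]; W8:collider[blocks]; W4:chain[open]; W3:fork[blocks] ⇒ blocked
  2. W5 → W7 → W8 ← W2 → W4 ← W3 → W6 — W7:chain[blocks]; W8:collider[blocks]; W2:fork[open]; W4:collider[open]; W3:fork[blocks] ⇒ blocked
  3. W5 → W7 ← W4 ← W3 → W6 — W7:collider[open]; W4:chain[open]; W3:fork[blocks] ⇒ blocked
  4. W5 ← W1 → W3 → W6 — W1:fork[open]; W3:chain[blocks] ⇒ blocked
All paths are blocked; W5 ⊥ W6 | {W3, W7} holds.

Yes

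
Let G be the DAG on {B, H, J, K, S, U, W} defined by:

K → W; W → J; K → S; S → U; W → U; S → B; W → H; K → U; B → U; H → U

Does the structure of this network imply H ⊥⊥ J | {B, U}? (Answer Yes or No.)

No

There are 5 undirected paths between H and J; checking each against the conditioning set {B, U}:
Path 1: H → U ← S ← K → W → J
  U is a collider and U is conditioned on, which opens it; S is a chain and S is not conditioned on; K is a fork and K is not conditioned on; W is a chain and W is not conditioned on — no node blocks this path, so it is active.
Path 2: H → U ← B ← S ← K → W → J
  B is a chain here and B is conditioned on, so the path is blocked at B.
Path 3: H → U ← K → W → J
  U is a collider and U is conditioned on, which opens it; K is a fork and K is not conditioned on; W is a chain and W is not conditioned on — no node blocks this path, so it is active.
Path 4: H → U ← W → J
  U is a collider and U is conditioned on, which opens it; W is a fork and W is not conditioned on — no node blocks this path, so it is active.
Path 5: H ← W → J
  W is a fork and W is not conditioned on — no node blocks this path, so it is active.
Since the path H → U ← S ← K → W → J is active, H and J are not d-separated given {B, U}.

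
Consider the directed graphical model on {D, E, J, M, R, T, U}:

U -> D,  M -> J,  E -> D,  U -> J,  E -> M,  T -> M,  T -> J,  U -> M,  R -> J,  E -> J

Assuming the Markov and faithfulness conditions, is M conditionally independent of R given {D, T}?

Yes — M and R are d-separated given {D, T}.

6 paths connect M and R; each must be blocked for d-separation to hold:
Path 1: M ← T → J ← R
  T is a fork here and T is conditioned on, so the path is blocked at T.
Path 2: M ← U → J ← R
  J is a collider here and neither J nor any of its descendants is conditioned on, so the collider stays closed — the path is blocked at J.
Path 3: M ← U → D ← E → J ← R
  J is a collider here and neither J nor any of its descendants is conditioned on, so the collider stays closed — the path is blocked at J.
Path 4: M → J ← R
  J is a collider here and neither J nor any of its descendants is conditioned on, so the collider stays closed — the path is blocked at J.
Path 5: M ← E → J ← R
  J is a collider here and neither J nor any of its descendants is conditioned on, so the collider stays closed — the path is blocked at J.
Path 6: M ← E → D ← U → J ← R
  J is a collider here and neither J nor any of its descendants is conditioned on, so the collider stays closed — the path is blocked at J.
Every path is blocked, so M and R are d-separated given {D, T}.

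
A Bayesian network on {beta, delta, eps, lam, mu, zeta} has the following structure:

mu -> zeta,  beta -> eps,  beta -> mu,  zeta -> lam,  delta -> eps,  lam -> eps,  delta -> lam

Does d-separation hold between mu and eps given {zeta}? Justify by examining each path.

There are 3 undirected paths between mu and eps; checking each against the conditioning set {zeta}:
Path 1: mu → zeta → lam → eps
  zeta is a chain here and zeta is conditioned on, so the path is blocked at zeta.
Path 2: mu → zeta → lam ← delta → eps
  zeta is a chain here and zeta is conditioned on, so the path is blocked at zeta.
Path 3: mu ← beta → eps
  beta is a fork and beta is not conditioned on — no node blocks this path, so it is active.
At least one path is unblocked, so d-separation fails.

No — mu and eps are not d-separated given {zeta}.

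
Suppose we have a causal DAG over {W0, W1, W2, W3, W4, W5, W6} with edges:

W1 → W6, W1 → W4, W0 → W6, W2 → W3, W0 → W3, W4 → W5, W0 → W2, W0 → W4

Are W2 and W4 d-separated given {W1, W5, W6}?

We examine all 4 paths between W2 and W4:
  1. W2 → W3 ← W0 → W4 — W3:collider[blocks]; W0:fork[open] ⇒ blocked
  2. W2 → W3 ← W0 → W6 ← W1 → W4 — W3:collider[blocks]; W0:fork[open]; W6:collider[open]; W1:fork[blocks] ⇒ blocked
  3. W2 ← W0 → W4 — W0:fork[open] ⇒ active
  4. W2 ← W0 → W6 ← W1 → W4 — W0:fork[open]; W6:collider[open]; W1:fork[blocks] ⇒ blocked
Since the path W2 ← W0 → W4 is active, W2 and W4 are not d-separated given {W1, W5, W6}.

No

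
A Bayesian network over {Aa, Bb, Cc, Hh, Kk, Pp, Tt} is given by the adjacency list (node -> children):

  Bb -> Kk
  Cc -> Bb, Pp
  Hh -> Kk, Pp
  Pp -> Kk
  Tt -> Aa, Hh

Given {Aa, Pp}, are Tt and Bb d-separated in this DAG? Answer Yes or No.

There are 4 undirected paths between Tt and Bb; checking each against the conditioning set {Aa, Pp}:
  1. Tt → Hh → Pp ← Cc → Bb — Hh:chain[open]; Pp:collider[open]; Cc:fork[open] ⇒ active
  2. Tt → Hh → Pp → Kk ← Bb — Hh:chain[open]; Pp:chain[blocks]; Kk:collider[blocks] ⇒ blocked
  3. Tt → Hh → Kk ← Pp ← Cc → Bb — Hh:chain[open]; Kk:collider[blocks]; Pp:chain[blocks]; Cc:fork[open] ⇒ blocked
  4. Tt → Hh → Kk ← Bb — Hh:chain[open]; Kk:collider[blocks] ⇒ blocked
At least one path is unblocked, so d-separation fails.

No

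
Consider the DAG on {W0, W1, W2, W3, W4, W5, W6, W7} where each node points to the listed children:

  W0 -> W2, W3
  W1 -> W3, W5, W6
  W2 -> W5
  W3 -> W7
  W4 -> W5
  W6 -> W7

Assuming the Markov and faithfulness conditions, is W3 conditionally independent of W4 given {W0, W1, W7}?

Enumerating the 3 paths from W3 to W4 and testing each for blocking by {W0, W1, W7}:
Path 1: W3 → W7 ← W6 ← W1 → W5 ← W4
  W1 is a fork here and W1 is conditioned on, so the path is blocked at W1.
Path 2: W3 ← W0 → W2 → W5 ← W4
  W0 is a fork here and W0 is conditioned on, so the path is blocked at W0.
Path 3: W3 ← W1 → W5 ← W4
  W1 is a fork here and W1 is conditioned on, so the path is blocked at W1.
Every path is blocked, so W3 and W4 are d-separated given {W0, W1, W7}.

Yes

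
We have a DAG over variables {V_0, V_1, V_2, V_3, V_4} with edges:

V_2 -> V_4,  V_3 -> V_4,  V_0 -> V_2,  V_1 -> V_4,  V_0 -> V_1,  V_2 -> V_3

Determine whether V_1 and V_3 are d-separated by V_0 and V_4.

4 paths connect V_1 and V_3; each must be blocked for d-separation to hold:
Path 1: V_1 → V_4 ← V_2 → V_3
  V_4 is a collider and V_4 is conditioned on, which opens it; V_2 is a fork and V_2 is not conditioned on — no node blocks this path, so it is active.
Path 2: V_1 → V_4 ← V_3
  V_4 is a collider and V_4 is conditioned on, which opens it — no node blocks this path, so it is active.
Path 3: V_1 ← V_0 → V_2 → V_4 ← V_3
  V_0 is a fork here and V_0 is conditioned on, so the path is blocked at V_0.
Path 4: V_1 ← V_0 → V_2 → V_3
  V_0 is a fork here and V_0 is conditioned on, so the path is blocked at V_0.
Since the path V_1 → V_4 ← V_2 → V_3 is active, V_1 and V_3 are not d-separated given {V_0, V_4}.

No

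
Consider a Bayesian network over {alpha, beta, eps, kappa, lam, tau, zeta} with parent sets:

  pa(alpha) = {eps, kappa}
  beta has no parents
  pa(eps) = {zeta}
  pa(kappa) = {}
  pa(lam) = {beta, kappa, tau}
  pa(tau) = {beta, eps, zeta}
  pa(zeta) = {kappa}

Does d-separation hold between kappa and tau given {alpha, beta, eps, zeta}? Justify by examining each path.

Yes — kappa and tau are d-separated given {alpha, beta, eps, zeta}.

Enumerating the 6 paths from kappa to tau and testing each for blocking by {alpha, beta, eps, zeta}:
Path 1: kappa → lam ← tau
  lam is a collider here and neither lam nor any of its descendants is conditioned on, so the collider stays closed — the path is blocked at lam.
Path 2: kappa → lam ← beta → tau
  lam is a collider here and neither lam nor any of its descendants is conditioned on, so the collider stays closed — the path is blocked at lam.
Path 3: kappa → zeta → eps → tau
  zeta is a chain here and zeta is conditioned on, so the path is blocked at zeta.
Path 4: kappa → zeta → tau
  zeta is a chain here and zeta is conditioned on, so the path is blocked at zeta.
Path 5: kappa → alpha ← eps → tau
  eps is a fork here and eps is conditioned on, so the path is blocked at eps.
Path 6: kappa → alpha ← eps ← zeta → tau
  eps is a chain here and eps is conditioned on, so the path is blocked at eps.
Since every path is blocked, d-separation holds.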